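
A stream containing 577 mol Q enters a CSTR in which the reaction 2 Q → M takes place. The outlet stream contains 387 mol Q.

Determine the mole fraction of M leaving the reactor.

For Q: n = n₀ − 2ξ → 387 = 577 − 2ξ, giving ξ = 95 mol.
Outlet amounts (n = n₀ + ν ξ):
  Q: 577 − 2(95) = 387
  M: 0 + 1(95) = 95
Total out = 482 mol; y_M = 95 / 482 = 0.1971.

0.197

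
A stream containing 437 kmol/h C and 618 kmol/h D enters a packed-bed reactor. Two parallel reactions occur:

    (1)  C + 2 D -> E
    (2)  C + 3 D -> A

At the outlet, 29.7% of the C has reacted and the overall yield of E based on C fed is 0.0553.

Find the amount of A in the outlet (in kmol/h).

Yield of E: 1ξ₁ / 437 = 0.0553 → ξ₁ = 24.17 kmol/h.
Conversion of C: 1ξ₁ + 1ξ₂ = 0.297 × 437 = 129.8 → ξ₂ = 105.6 kmol/h.
Outlet amounts (n = n₀ + Σ ν·ξ):
  C: 437 − 1(24.17) − 1(105.6) = 307.2
  D: 618 − 2(24.17) − 3(105.6) = 252.8
  E: 0 + 1(24.17) = 24.17
  A: 0 + 1(105.6) = 105.6

106 kmol/h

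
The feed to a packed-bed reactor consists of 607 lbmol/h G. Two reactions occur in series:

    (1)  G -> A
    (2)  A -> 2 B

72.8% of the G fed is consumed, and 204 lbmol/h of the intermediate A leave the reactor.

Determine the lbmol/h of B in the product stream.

476 lbmol/h

Conversion of G: G consumed = 1ξ₁ = 0.728 × 607 → ξ₁ = 441.9 lbmol/h.
A balance: n_A = 0 + 1ξ₁ − 1ξ₂ = 204 → ξ₂ = (1·441.9 − 204)/1 = 237.9 lbmol/h.
Outlet amounts (n = n₀ + Σ ν·ξ):
  G: 607 − 1(441.9) = 165.1
  A: 0 + 1(441.9) − 1(237.9) = 204
  B: 0 + 2(237.9) = 475.8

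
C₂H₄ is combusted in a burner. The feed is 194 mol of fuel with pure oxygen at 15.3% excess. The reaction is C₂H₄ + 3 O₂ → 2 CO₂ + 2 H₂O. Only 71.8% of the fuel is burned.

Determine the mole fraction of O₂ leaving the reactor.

Stoichiometric O₂ = 3 × 194 = 582 mol; O₂ fed = 582 × 1.153 = 671 mol.
Fuel reacted = 0.718 × 194 → ξ = 139.3 mol.
Outlet (n = n₀ + ν ξ):
  C₂H₄: 194 − 1(139.3) = 54.71
  O₂: 671 − 3(139.3) = 253.2
  CO₂: 0 + 2(139.3) = 278.6
  H₂O: 0 + 2(139.3) = 278.6
Total out = 865 mol; y_O₂ = 253.2 / 865 = 0.2927.

0.293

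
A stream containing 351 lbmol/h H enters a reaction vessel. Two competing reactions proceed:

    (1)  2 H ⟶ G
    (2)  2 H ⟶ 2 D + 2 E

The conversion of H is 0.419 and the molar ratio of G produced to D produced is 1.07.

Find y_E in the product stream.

Conversion of H: H consumed = 0.419 × 351 = 147.1 lbmol/h = 2ξ₁ + 2ξ₂.
Selectivity: 1ξ₁ / (2ξ₂) = 1.07 → ξ₁ = 2.14 ξ₂.
Substitute: (2·2.14 + 2) ξ₂ = 147.1 → ξ₂ = 23.42 lbmol/h, ξ₁ = 50.12 lbmol/h.
Outlet amounts (n = n₀ + Σ ν·ξ):
  H: 351 − 2(50.12) − 2(23.42) = 203.9
  G: 0 + 1(50.12) = 50.12
  D: 0 + 2(23.42) = 46.84
  E: 0 + 2(23.42) = 46.84
Total out = 347.7 lbmol/h; y_E = 46.84 / 347.7 = 0.1347.

0.135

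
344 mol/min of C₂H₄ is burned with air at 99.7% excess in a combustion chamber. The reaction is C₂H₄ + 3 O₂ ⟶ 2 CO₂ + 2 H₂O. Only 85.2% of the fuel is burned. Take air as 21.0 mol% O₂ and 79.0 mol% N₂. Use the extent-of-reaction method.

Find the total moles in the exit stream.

10200 mol/min

Stoichiometric O₂ = 3 × 344 = 1032 mol/min; O₂ fed = 1032 × 1.997 = 2061 mol/min.
N₂ fed = 2061 × 79/21 = 7753 mol/min.
Fuel reacted = 0.852 × 344 → ξ = 293.1 mol/min.
Outlet (n = n₀ + ν ξ):
  C₂H₄: 344 − 1(293.1) = 50.91
  O₂: 2061 − 3(293.1) = 1182
  N₂: 7753 (inert)
  CO₂: 0 + 2(293.1) = 586.2
  H₂O: 0 + 2(293.1) = 586.2
Total out = 50.91 + 1182 + 7753 + 586.2 + 586.2 = 10160 mol/min.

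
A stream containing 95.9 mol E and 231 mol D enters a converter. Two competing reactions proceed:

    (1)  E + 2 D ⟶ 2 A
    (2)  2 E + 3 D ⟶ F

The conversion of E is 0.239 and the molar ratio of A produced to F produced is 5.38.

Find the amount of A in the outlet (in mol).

26.3 mol

Conversion of E: E consumed = 0.239 × 95.9 = 22.92 mol = 1ξ₁ + 2ξ₂.
Selectivity: 2ξ₁ / (1ξ₂) = 5.38 → ξ₁ = 2.69 ξ₂.
Substitute: (1·2.69 + 2) ξ₂ = 22.92 → ξ₂ = 4.887 mol, ξ₁ = 13.15 mol.
Outlet amounts (n = n₀ + Σ ν·ξ):
  E: 95.9 − 1(13.15) − 2(4.887) = 72.98
  D: 231 − 2(13.15) − 3(4.887) = 190
  A: 0 + 2(13.15) = 26.29
  F: 0 + 1(4.887) = 4.887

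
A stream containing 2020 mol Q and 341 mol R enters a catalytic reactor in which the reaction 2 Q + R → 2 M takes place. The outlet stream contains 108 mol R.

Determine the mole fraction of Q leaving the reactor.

0.73

For R: n = n₀ − 1ξ → 108 = 341 − 1ξ, giving ξ = 233 mol.
Outlet amounts (n = n₀ + ν ξ):
  Q: 2020 − 2(233) = 1554
  R: 341 − 1(233) = 108
  M: 0 + 2(233) = 466
Total out = 2128 mol; y_Q = 1554 / 2128 = 0.7303.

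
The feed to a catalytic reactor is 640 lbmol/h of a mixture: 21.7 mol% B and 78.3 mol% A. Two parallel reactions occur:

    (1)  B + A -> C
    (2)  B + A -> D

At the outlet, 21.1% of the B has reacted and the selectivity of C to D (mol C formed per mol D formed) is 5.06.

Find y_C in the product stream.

0.0401

Conversion of B: B consumed = 0.211 × 138.9 = 29.3 lbmol/h = 1ξ₁ + 1ξ₂.
Selectivity: 1ξ₁ / (1ξ₂) = 5.06 → ξ₁ = 5.06 ξ₂.
Substitute: (1·5.06 + 1) ξ₂ = 29.3 → ξ₂ = 4.836 lbmol/h, ξ₁ = 24.47 lbmol/h.
Outlet amounts (n = n₀ + Σ ν·ξ):
  B: 138.9 − 1(24.47) − 1(4.836) = 109.6
  A: 501.1 − 1(24.47) − 1(4.836) = 471.8
  C: 0 + 1(24.47) = 24.47
  D: 0 + 1(4.836) = 4.836
Total out = 610.7 lbmol/h; y_C = 24.47 / 610.7 = 0.04007.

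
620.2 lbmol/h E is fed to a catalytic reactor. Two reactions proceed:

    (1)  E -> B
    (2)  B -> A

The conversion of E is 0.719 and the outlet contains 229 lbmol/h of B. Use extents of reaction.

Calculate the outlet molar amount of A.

217 lbmol/h

Conversion of E: E consumed = 1ξ₁ = 0.719 × 620.2 → ξ₁ = 445.9 lbmol/h.
B balance: n_B = 0 + 1ξ₁ − 1ξ₂ = 229 → ξ₂ = (1·445.9 − 229)/1 = 216.9 lbmol/h.
Outlet amounts (n = n₀ + Σ ν·ξ):
  E: 620.2 − 1(445.9) = 174.3
  B: 0 + 1(445.9) − 1(216.9) = 229
  A: 0 + 1(216.9) = 216.9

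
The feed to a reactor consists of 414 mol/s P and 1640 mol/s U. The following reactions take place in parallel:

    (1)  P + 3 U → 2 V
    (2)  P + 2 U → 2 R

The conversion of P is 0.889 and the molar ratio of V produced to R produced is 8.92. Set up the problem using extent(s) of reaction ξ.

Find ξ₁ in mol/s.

ξ₁ = 331 mol/s

Conversion of P: P consumed = 0.889 × 414 = 368 mol/s = 1ξ₁ + 1ξ₂.
Selectivity: 2ξ₁ / (2ξ₂) = 8.92 → ξ₁ = 8.92 ξ₂.
Substitute: (1·8.92 + 1) ξ₂ = 368 → ξ₂ = 37.1 mol/s, ξ₁ = 330.9 mol/s.
Outlet amounts (n = n₀ + Σ ν·ξ):
  P: 414 − 1(330.9) − 1(37.1) = 45.95
  U: 1640 − 3(330.9) − 2(37.1) = 573
  V: 0 + 2(330.9) = 661.9
  R: 0 + 2(37.1) = 74.2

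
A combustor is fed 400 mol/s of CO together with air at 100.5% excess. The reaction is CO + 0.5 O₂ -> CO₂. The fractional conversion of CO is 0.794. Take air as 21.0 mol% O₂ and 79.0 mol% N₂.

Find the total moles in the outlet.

Stoichiometric O₂ = 0.5 × 400 = 200 mol/s; O₂ fed = 200 × 2.005 = 401 mol/s.
N₂ fed = 401 × 79/21 = 1509 mol/s.
Fuel reacted = 0.794 × 400 → ξ = 317.6 mol/s.
Outlet (n = n₀ + ν ξ):
  CO: 400 − 1(317.6) = 82.4
  O₂: 401 − 0.5(317.6) = 242.2
  N₂: 1509 (inert)
  CO₂: 0 + 1(317.6) = 317.6
Total out = 82.4 + 242.2 + 1509 + 317.6 = 2151 mol/s.

2150 mol/s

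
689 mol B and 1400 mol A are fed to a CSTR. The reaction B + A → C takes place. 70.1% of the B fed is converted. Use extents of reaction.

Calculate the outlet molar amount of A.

B reacted = 0.701 × 689 = 483 mol; ν_B = −1, so ξ = 483/1 = 483 mol.
Outlet amounts (n = n₀ + ν ξ):
  B: 689 − 1(483) = 206
  A: 1400 − 1(483) = 917
  C: 0 + 1(483) = 483

917 mol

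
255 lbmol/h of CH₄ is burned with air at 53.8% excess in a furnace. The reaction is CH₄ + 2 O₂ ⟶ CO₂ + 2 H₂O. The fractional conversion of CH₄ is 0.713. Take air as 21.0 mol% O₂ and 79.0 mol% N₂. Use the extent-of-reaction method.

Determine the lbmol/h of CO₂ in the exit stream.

182 lbmol/h

Stoichiometric O₂ = 2 × 255 = 510 lbmol/h; O₂ fed = 510 × 1.538 = 784.4 lbmol/h.
N₂ fed = 784.4 × 79/21 = 2951 lbmol/h.
Fuel reacted = 0.713 × 255 → ξ = 181.8 lbmol/h.
Outlet (n = n₀ + ν ξ):
  CH₄: 255 − 1(181.8) = 73.19
  O₂: 784.4 − 2(181.8) = 420.7
  N₂: 2951 (inert)
  CO₂: 0 + 1(181.8) = 181.8
  H₂O: 0 + 2(181.8) = 363.6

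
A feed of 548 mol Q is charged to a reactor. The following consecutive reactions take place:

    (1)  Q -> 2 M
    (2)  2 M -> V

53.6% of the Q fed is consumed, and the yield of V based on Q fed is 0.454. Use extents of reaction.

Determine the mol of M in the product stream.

89.9 mol

Conversion of Q: Q consumed = 1ξ₁ = 0.536 × 548 → ξ₁ = 293.7 mol.
Yield of V: 1ξ₂ / 548 = 0.454 → ξ₂ = 248.8 mol.
Outlet amounts (n = n₀ + Σ ν·ξ):
  Q: 548 − 1(293.7) = 254.3
  M: 0 + 2(293.7) − 2(248.8) = 89.87
  V: 0 + 1(248.8) = 248.8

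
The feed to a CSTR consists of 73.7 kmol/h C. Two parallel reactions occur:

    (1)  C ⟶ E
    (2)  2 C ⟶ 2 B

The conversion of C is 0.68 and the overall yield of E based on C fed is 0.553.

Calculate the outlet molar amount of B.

Yield of E: 1ξ₁ / 73.7 = 0.553 → ξ₁ = 40.76 kmol/h.
Conversion of C: 1ξ₁ + 2ξ₂ = 0.68 × 73.7 = 50.12 → ξ₂ = 4.68 kmol/h.
Outlet amounts (n = n₀ + Σ ν·ξ):
  C: 73.7 − 1(40.76) − 2(4.68) = 23.58
  E: 0 + 1(40.76) = 40.76
  B: 0 + 2(4.68) = 9.36

9.36 kmol/h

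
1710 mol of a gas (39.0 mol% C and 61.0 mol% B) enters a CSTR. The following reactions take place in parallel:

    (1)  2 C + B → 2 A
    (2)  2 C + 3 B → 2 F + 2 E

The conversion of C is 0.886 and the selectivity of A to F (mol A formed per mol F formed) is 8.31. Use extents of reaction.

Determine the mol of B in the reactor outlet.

Conversion of C: C consumed = 0.886 × 666.9 = 590.9 mol = 2ξ₁ + 2ξ₂.
Selectivity: 2ξ₁ / (2ξ₂) = 8.31 → ξ₁ = 8.31 ξ₂.
Substitute: (2·8.31 + 2) ξ₂ = 590.9 → ξ₂ = 31.73 mol, ξ₁ = 263.7 mol.
Outlet amounts (n = n₀ + Σ ν·ξ):
  C: 666.9 − 2(263.7) − 2(31.73) = 76.03
  B: 1043 − 1(263.7) − 3(31.73) = 684.2
  A: 0 + 2(263.7) = 527.4
  F: 0 + 2(31.73) = 63.47
  E: 0 + 2(31.73) = 63.47

684 mol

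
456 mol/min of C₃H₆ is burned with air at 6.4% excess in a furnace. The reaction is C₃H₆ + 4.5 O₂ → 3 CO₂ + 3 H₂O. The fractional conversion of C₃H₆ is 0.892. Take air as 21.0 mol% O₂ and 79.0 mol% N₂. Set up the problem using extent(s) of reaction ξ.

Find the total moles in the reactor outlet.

Stoichiometric O₂ = 4.5 × 456 = 2052 mol/min; O₂ fed = 2052 × 1.064 = 2183 mol/min.
N₂ fed = 2183 × 79/21 = 8213 mol/min.
Fuel reacted = 0.892 × 456 → ξ = 406.8 mol/min.
Outlet (n = n₀ + ν ξ):
  C₃H₆: 456 − 1(406.8) = 49.25
  O₂: 2183 − 4.5(406.8) = 352.9
  N₂: 8213 (inert)
  CO₂: 0 + 3(406.8) = 1220
  H₂O: 0 + 3(406.8) = 1220
Total out = 49.25 + 352.9 + 8213 + 1220 + 1220 = 11060 mol/min.

11100 mol/min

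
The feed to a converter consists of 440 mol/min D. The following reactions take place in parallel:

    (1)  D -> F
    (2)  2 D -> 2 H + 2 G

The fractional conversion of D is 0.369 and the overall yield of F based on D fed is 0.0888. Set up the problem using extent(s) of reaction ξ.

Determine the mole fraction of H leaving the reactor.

0.219

Yield of F: 1ξ₁ / 440 = 0.0888 → ξ₁ = 39.07 mol/min.
Conversion of D: 1ξ₁ + 2ξ₂ = 0.369 × 440 = 162.4 → ξ₂ = 61.64 mol/min.
Outlet amounts (n = n₀ + Σ ν·ξ):
  D: 440 − 1(39.07) − 2(61.64) = 277.6
  F: 0 + 1(39.07) = 39.07
  H: 0 + 2(61.64) = 123.3
  G: 0 + 2(61.64) = 123.3
Total out = 563.3 mol/min; y_H = 123.3 / 563.3 = 0.2189.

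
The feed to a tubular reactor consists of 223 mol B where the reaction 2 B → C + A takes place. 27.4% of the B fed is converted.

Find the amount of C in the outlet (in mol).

B reacted = 0.274 × 223 = 61.1 mol; ν_B = −2, so ξ = 61.1/2 = 30.55 mol.
Outlet amounts (n = n₀ + ν ξ):
  B: 223 − 2(30.55) = 161.9
  C: 0 + 1(30.55) = 30.55
  A: 0 + 1(30.55) = 30.55

30.6 mol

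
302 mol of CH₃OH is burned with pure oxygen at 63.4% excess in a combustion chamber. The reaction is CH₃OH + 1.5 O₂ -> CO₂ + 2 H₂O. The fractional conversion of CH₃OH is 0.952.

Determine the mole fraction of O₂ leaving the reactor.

0.261

Stoichiometric O₂ = 1.5 × 302 = 453 mol; O₂ fed = 453 × 1.634 = 740.2 mol.
Fuel reacted = 0.952 × 302 → ξ = 287.5 mol.
Outlet (n = n₀ + ν ξ):
  CH₃OH: 302 − 1(287.5) = 14.5
  O₂: 740.2 − 1.5(287.5) = 308.9
  CO₂: 0 + 1(287.5) = 287.5
  H₂O: 0 + 2(287.5) = 575
Total out = 1186 mol; y_O₂ = 308.9 / 1186 = 0.2605.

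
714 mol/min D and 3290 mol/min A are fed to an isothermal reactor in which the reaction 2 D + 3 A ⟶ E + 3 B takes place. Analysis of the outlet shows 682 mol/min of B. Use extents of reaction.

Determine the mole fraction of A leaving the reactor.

For B: n = n₀ + 3ξ → 682 = 0 + 3ξ, giving ξ = 227.3 mol/min.
Outlet amounts (n = n₀ + ν ξ):
  D: 714 − 2(227.3) = 259.3
  A: 3290 − 3(227.3) = 2608
  E: 0 + 1(227.3) = 227.3
  B: 0 + 3(227.3) = 682
Total out = 3777 mol/min; y_A = 2608 / 3777 = 0.6906.

0.691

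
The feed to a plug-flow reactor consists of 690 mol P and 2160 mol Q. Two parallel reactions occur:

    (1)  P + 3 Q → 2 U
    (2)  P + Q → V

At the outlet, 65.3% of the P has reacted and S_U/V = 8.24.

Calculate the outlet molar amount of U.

725 mol

Conversion of P: P consumed = 0.653 × 690 = 450.6 mol = 1ξ₁ + 1ξ₂.
Selectivity: 2ξ₁ / (1ξ₂) = 8.24 → ξ₁ = 4.12 ξ₂.
Substitute: (1·4.12 + 1) ξ₂ = 450.6 → ξ₂ = 88 mol, ξ₁ = 362.6 mol.
Outlet amounts (n = n₀ + Σ ν·ξ):
  P: 690 − 1(362.6) − 1(88) = 239.4
  Q: 2160 − 3(362.6) − 1(88) = 984.3
  U: 0 + 2(362.6) = 725.1
  V: 0 + 1(88) = 88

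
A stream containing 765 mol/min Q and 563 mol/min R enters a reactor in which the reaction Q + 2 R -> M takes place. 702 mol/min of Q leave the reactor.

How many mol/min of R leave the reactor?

For Q: n = n₀ − 1ξ → 702 = 765 − 1ξ, giving ξ = 63 mol/min.
Outlet amounts (n = n₀ + ν ξ):
  Q: 765 − 1(63) = 702
  R: 563 − 2(63) = 437
  M: 0 + 1(63) = 63

437 mol/min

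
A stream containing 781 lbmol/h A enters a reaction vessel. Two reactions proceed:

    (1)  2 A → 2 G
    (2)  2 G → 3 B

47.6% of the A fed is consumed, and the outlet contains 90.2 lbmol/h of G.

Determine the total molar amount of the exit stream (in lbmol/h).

922 lbmol/h

Conversion of A: A consumed = 2ξ₁ = 0.476 × 781 → ξ₁ = 185.9 lbmol/h.
G balance: n_G = 0 + 2ξ₁ − 2ξ₂ = 90.2 → ξ₂ = (2·185.9 − 90.2)/2 = 140.8 lbmol/h.
Outlet amounts (n = n₀ + Σ ν·ξ):
  A: 781 − 2(185.9) = 409.2
  G: 0 + 2(185.9) − 2(140.8) = 90.2
  B: 0 + 3(140.8) = 422.3
Total out = 409.2 + 90.2 + 422.3 = 921.8 lbmol/h.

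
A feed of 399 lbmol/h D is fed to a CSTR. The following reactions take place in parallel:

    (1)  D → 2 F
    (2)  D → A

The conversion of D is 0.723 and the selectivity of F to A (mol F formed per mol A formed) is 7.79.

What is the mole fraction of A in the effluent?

Conversion of D: D consumed = 0.723 × 399 = 288.5 lbmol/h = 1ξ₁ + 1ξ₂.
Selectivity: 2ξ₁ / (1ξ₂) = 7.79 → ξ₁ = 3.895 ξ₂.
Substitute: (1·3.895 + 1) ξ₂ = 288.5 → ξ₂ = 58.93 lbmol/h, ξ₁ = 229.5 lbmol/h.
Outlet amounts (n = n₀ + Σ ν·ξ):
  D: 399 − 1(229.5) − 1(58.93) = 110.5
  F: 0 + 2(229.5) = 459.1
  A: 0 + 1(58.93) = 58.93
Total out = 628.5 lbmol/h; y_A = 58.93 / 628.5 = 0.09376.

0.0938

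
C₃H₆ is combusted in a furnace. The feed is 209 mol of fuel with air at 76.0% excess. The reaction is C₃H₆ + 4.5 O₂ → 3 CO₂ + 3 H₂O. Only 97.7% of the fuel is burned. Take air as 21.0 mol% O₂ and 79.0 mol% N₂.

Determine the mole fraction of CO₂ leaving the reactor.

Stoichiometric O₂ = 4.5 × 209 = 940.5 mol; O₂ fed = 940.5 × 1.760 = 1655 mol.
N₂ fed = 1655 × 79/21 = 6227 mol.
Fuel reacted = 0.977 × 209 → ξ = 204.2 mol.
Outlet (n = n₀ + ν ξ):
  C₃H₆: 209 − 1(204.2) = 4.807
  O₂: 1655 − 4.5(204.2) = 736.4
  N₂: 6227 (inert)
  CO₂: 0 + 3(204.2) = 612.6
  H₂O: 0 + 3(204.2) = 612.6
Total out = 8193 mol; y_CO₂ = 612.6 / 8193 = 0.07477.

0.0748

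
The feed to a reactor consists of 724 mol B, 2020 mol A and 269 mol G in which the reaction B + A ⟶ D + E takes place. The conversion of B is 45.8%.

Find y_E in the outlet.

B reacted = 0.458 × 724 = 331.6 mol; ν_B = −1, so ξ = 331.6/1 = 331.6 mol.
Outlet amounts (n = n₀ + ν ξ):
  B: 724 − 1(331.6) = 392.4
  A: 2020 − 1(331.6) = 1688
  D: 0 + 1(331.6) = 331.6
  E: 0 + 1(331.6) = 331.6
  G: 269 (inert)
Total out = 3013 mol; y_E = 331.6 / 3013 = 0.1101.

0.11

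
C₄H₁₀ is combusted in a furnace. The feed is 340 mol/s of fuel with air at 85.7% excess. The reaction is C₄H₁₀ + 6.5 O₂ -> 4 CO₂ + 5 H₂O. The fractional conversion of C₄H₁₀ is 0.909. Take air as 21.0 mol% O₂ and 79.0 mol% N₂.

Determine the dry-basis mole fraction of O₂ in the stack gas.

0.111

Stoichiometric O₂ = 6.5 × 340 = 2210 mol/s; O₂ fed = 2210 × 1.857 = 4104 mol/s.
N₂ fed = 4104 × 79/21 = 15440 mol/s.
Fuel reacted = 0.909 × 340 → ξ = 309.1 mol/s.
Outlet (n = n₀ + ν ξ):
  C₄H₁₀: 340 − 1(309.1) = 30.94
  O₂: 4104 − 6.5(309.1) = 2095
  N₂: 15440 (inert)
  CO₂: 0 + 4(309.1) = 1236
  H₂O: 0 + 5(309.1) = 1545
Dry total = 18800 mol/s; y_O₂ (dry) = 2095 / 18800 = 0.1114.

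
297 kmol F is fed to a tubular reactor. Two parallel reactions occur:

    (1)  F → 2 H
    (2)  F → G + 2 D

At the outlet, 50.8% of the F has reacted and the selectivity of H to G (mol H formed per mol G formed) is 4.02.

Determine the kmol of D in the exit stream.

Conversion of F: F consumed = 0.508 × 297 = 150.9 kmol = 1ξ₁ + 1ξ₂.
Selectivity: 2ξ₁ / (1ξ₂) = 4.02 → ξ₁ = 2.01 ξ₂.
Substitute: (1·2.01 + 1) ξ₂ = 150.9 → ξ₂ = 50.12 kmol, ξ₁ = 100.8 kmol.
Outlet amounts (n = n₀ + Σ ν·ξ):
  F: 297 − 1(100.8) − 1(50.12) = 146.1
  H: 0 + 2(100.8) = 201.5
  G: 0 + 1(50.12) = 50.12
  D: 0 + 2(50.12) = 100.2

100 kmol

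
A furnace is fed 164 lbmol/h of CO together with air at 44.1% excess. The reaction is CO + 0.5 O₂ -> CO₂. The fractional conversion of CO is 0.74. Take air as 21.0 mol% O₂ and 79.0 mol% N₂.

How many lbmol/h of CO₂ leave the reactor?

121 lbmol/h

Stoichiometric O₂ = 0.5 × 164 = 82 lbmol/h; O₂ fed = 82 × 1.441 = 118.2 lbmol/h.
N₂ fed = 118.2 × 79/21 = 444.5 lbmol/h.
Fuel reacted = 0.74 × 164 → ξ = 121.4 lbmol/h.
Outlet (n = n₀ + ν ξ):
  CO: 164 − 1(121.4) = 42.64
  O₂: 118.2 − 0.5(121.4) = 57.48
  N₂: 444.5 (inert)
  CO₂: 0 + 1(121.4) = 121.4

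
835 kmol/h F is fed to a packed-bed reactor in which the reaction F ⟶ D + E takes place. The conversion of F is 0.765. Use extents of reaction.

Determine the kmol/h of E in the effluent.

F reacted = 0.765 × 835 = 638.8 kmol/h; ν_F = −1, so ξ = 638.8/1 = 638.8 kmol/h.
Outlet amounts (n = n₀ + ν ξ):
  F: 835 − 1(638.8) = 196.2
  D: 0 + 1(638.8) = 638.8
  E: 0 + 1(638.8) = 638.8

639 kmol/h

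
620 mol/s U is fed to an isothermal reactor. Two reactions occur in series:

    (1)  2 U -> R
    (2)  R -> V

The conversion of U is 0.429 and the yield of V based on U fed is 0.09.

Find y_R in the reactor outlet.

Conversion of U: U consumed = 2ξ₁ = 0.429 × 620 → ξ₁ = 133 mol/s.
Yield of V: 1ξ₂ / 620 = 0.09 → ξ₂ = 55.8 mol/s.
Outlet amounts (n = n₀ + Σ ν·ξ):
  U: 620 − 2(133) = 354
  R: 0 + 1(133) − 1(55.8) = 77.19
  V: 0 + 1(55.8) = 55.8
Total out = 487 mol/s; y_R = 77.19 / 487 = 0.1585.

0.158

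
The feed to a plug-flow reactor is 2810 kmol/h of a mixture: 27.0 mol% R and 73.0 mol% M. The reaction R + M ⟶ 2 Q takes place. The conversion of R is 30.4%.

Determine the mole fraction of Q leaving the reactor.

0.164

R reacted = 0.304 × 758.7 = 230.6 kmol/h; ν_R = −1, so ξ = 230.6/1 = 230.6 kmol/h.
Outlet amounts (n = n₀ + ν ξ):
  R: 758.7 − 1(230.6) = 528.1
  M: 2051 − 1(230.6) = 1821
  Q: 0 + 2(230.6) = 461.3
Total out = 2810 kmol/h; y_Q = 461.3 / 2810 = 0.1642.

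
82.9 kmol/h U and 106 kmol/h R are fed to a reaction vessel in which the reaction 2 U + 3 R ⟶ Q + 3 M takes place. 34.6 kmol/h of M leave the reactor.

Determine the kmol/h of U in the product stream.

59.8 kmol/h

For M: n = n₀ + 3ξ → 34.6 = 0 + 3ξ, giving ξ = 11.53 kmol/h.
Outlet amounts (n = n₀ + ν ξ):
  U: 82.9 − 2(11.53) = 59.83
  R: 106 − 3(11.53) = 71.4
  Q: 0 + 1(11.53) = 11.53
  M: 0 + 3(11.53) = 34.6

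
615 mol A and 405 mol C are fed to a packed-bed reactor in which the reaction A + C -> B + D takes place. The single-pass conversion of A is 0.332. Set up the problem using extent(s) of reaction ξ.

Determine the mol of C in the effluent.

A reacted = 0.332 × 615 = 204.2 mol; ν_A = −1, so ξ = 204.2/1 = 204.2 mol.
Outlet amounts (n = n₀ + ν ξ):
  A: 615 − 1(204.2) = 410.8
  C: 405 − 1(204.2) = 200.8
  B: 0 + 1(204.2) = 204.2
  D: 0 + 1(204.2) = 204.2

201 mol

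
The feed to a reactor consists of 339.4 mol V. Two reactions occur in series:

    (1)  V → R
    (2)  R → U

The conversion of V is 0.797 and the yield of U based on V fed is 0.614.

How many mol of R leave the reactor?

62.1 mol

Conversion of V: V consumed = 1ξ₁ = 0.797 × 339.4 → ξ₁ = 270.5 mol.
Yield of U: 1ξ₂ / 339.4 = 0.614 → ξ₂ = 208.4 mol.
Outlet amounts (n = n₀ + Σ ν·ξ):
  V: 339.4 − 1(270.5) = 68.9
  R: 0 + 1(270.5) − 1(208.4) = 62.11
  U: 0 + 1(208.4) = 208.4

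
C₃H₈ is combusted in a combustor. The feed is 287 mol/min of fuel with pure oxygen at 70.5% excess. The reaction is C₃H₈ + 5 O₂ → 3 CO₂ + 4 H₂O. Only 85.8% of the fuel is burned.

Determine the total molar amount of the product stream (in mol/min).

Stoichiometric O₂ = 5 × 287 = 1435 mol/min; O₂ fed = 1435 × 1.705 = 2447 mol/min.
Fuel reacted = 0.858 × 287 → ξ = 246.2 mol/min.
Outlet (n = n₀ + ν ξ):
  C₃H₈: 287 − 1(246.2) = 40.75
  O₂: 2447 − 5(246.2) = 1215
  CO₂: 0 + 3(246.2) = 738.7
  H₂O: 0 + 4(246.2) = 985
Total out = 40.75 + 1215 + 738.7 + 985 = 2980 mol/min.

2980 mol/min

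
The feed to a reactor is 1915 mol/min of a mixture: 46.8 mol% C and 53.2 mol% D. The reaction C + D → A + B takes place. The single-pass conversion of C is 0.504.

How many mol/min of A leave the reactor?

452 mol/min

C reacted = 0.504 × 896.2 = 451.7 mol/min; ν_C = −1, so ξ = 451.7/1 = 451.7 mol/min.
Outlet amounts (n = n₀ + ν ξ):
  C: 896.2 − 1(451.7) = 444.5
  D: 1019 − 1(451.7) = 567.1
  A: 0 + 1(451.7) = 451.7
  B: 0 + 1(451.7) = 451.7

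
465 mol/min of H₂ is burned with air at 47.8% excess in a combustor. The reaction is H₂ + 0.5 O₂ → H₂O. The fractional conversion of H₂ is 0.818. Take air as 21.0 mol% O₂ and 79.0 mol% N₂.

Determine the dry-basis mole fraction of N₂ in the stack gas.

Stoichiometric O₂ = 0.5 × 465 = 232.5 mol/min; O₂ fed = 232.5 × 1.478 = 343.6 mol/min.
N₂ fed = 343.6 × 79/21 = 1293 mol/min.
Fuel reacted = 0.818 × 465 → ξ = 380.4 mol/min.
Outlet (n = n₀ + ν ξ):
  H₂: 465 − 1(380.4) = 84.63
  O₂: 343.6 − 0.5(380.4) = 153.4
  N₂: 1293 (inert)
  H₂O: 0 + 1(380.4) = 380.4
Dry total = 1531 mol/min; y_N₂ (dry) = 1293 / 1531 = 0.8445.

0.844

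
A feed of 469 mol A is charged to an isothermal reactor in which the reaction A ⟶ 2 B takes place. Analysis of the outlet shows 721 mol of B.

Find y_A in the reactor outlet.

For B: n = n₀ + 2ξ → 721 = 0 + 2ξ, giving ξ = 360.5 mol.
Outlet amounts (n = n₀ + ν ξ):
  A: 469 − 1(360.5) = 108.5
  B: 0 + 2(360.5) = 721
Total out = 829.5 mol; y_A = 108.5 / 829.5 = 0.1308.

0.131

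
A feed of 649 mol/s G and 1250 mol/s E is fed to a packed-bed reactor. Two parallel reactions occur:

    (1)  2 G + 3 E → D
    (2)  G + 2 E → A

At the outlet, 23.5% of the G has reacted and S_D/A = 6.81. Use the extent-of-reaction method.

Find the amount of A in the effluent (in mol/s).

10.4 mol/s

Conversion of G: G consumed = 0.235 × 649 = 152.5 mol/s = 2ξ₁ + 1ξ₂.
Selectivity: 1ξ₁ / (1ξ₂) = 6.81 → ξ₁ = 6.81 ξ₂.
Substitute: (2·6.81 + 1) ξ₂ = 152.5 → ξ₂ = 10.43 mol/s, ξ₁ = 71.04 mol/s.
Outlet amounts (n = n₀ + Σ ν·ξ):
  G: 649 − 2(71.04) − 1(10.43) = 496.5
  E: 1250 − 3(71.04) − 2(10.43) = 1016
  D: 0 + 1(71.04) = 71.04
  A: 0 + 1(10.43) = 10.43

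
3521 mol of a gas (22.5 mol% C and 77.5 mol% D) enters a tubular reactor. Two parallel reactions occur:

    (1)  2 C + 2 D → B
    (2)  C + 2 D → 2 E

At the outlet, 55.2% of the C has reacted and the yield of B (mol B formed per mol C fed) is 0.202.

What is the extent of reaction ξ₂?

Yield of B: 1ξ₁ / 792.2 = 0.202 → ξ₁ = 160 mol.
Conversion of C: 2ξ₁ + 1ξ₂ = 0.552 × 792.2 = 437.3 → ξ₂ = 117.2 mol.
Outlet amounts (n = n₀ + Σ ν·ξ):
  C: 792.2 − 2(160) − 1(117.2) = 354.9
  D: 2729 − 2(160) − 2(117.2) = 2174
  B: 0 + 1(160) = 160
  E: 0 + 2(117.2) = 234.5

ξ₂ = 117 mol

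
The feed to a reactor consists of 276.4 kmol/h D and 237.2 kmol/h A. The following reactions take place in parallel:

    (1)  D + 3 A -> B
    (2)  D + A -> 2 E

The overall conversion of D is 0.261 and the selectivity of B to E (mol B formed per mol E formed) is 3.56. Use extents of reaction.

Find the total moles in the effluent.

324 kmol/h

Conversion of D: D consumed = 0.261 × 276.4 = 72.14 kmol/h = 1ξ₁ + 1ξ₂.
Selectivity: 1ξ₁ / (2ξ₂) = 3.56 → ξ₁ = 7.12 ξ₂.
Substitute: (1·7.12 + 1) ξ₂ = 72.14 → ξ₂ = 8.884 kmol/h, ξ₁ = 63.26 kmol/h.
Outlet amounts (n = n₀ + Σ ν·ξ):
  D: 276.4 − 1(63.26) − 1(8.884) = 204.3
  A: 237.2 − 3(63.26) − 1(8.884) = 38.55
  B: 0 + 1(63.26) = 63.26
  E: 0 + 2(8.884) = 17.77
Total out = 204.3 + 38.55 + 63.26 + 17.77 = 323.8 kmol/h.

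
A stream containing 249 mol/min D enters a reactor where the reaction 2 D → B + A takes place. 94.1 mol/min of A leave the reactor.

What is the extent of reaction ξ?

For A: n = n₀ + 1ξ → 94.1 = 0 + 1ξ, giving ξ = 94.1 mol/min.
Outlet amounts (n = n₀ + ν ξ):
  D: 249 − 2(94.1) = 60.8
  B: 0 + 1(94.1) = 94.1
  A: 0 + 1(94.1) = 94.1

ξ = 94.1 mol/min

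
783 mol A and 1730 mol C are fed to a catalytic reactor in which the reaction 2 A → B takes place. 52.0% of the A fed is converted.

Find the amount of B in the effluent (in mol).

204 mol

A reacted = 0.52 × 783 = 407.2 mol; ν_A = −2, so ξ = 407.2/2 = 203.6 mol.
Outlet amounts (n = n₀ + ν ξ):
  A: 783 − 2(203.6) = 375.8
  B: 0 + 1(203.6) = 203.6
  C: 1730 (inert)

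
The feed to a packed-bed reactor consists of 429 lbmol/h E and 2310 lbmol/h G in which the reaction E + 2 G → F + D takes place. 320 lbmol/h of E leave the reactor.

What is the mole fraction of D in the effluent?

For E: n = n₀ − 1ξ → 320 = 429 − 1ξ, giving ξ = 109 lbmol/h.
Outlet amounts (n = n₀ + ν ξ):
  E: 429 − 1(109) = 320
  G: 2310 − 2(109) = 2092
  F: 0 + 1(109) = 109
  D: 0 + 1(109) = 109
Total out = 2630 lbmol/h; y_D = 109 / 2630 = 0.04144.

0.0414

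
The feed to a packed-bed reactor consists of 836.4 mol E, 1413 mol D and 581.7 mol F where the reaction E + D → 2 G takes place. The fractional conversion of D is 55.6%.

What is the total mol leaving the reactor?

D reacted = 0.556 × 1413 = 785.6 mol; ν_D = −1, so ξ = 785.6/1 = 785.6 mol.
Outlet amounts (n = n₀ + ν ξ):
  E: 836.4 − 1(785.6) = 50.77
  D: 1413 − 1(785.6) = 627.4
  G: 0 + 2(785.6) = 1571
  F: 581.7 (inert)
Total out = 50.77 + 627.4 + 1571 + 581.7 = 2831 mol.

2830 mol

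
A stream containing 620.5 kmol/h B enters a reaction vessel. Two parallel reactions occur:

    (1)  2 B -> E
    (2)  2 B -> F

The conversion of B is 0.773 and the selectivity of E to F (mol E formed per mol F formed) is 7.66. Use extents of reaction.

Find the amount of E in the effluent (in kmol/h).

212 kmol/h

Conversion of B: B consumed = 0.773 × 620.5 = 479.6 kmol/h = 2ξ₁ + 2ξ₂.
Selectivity: 1ξ₁ / (1ξ₂) = 7.66 → ξ₁ = 7.66 ξ₂.
Substitute: (2·7.66 + 2) ξ₂ = 479.6 → ξ₂ = 27.69 kmol/h, ξ₁ = 212.1 kmol/h.
Outlet amounts (n = n₀ + Σ ν·ξ):
  B: 620.5 − 2(212.1) − 2(27.69) = 140.9
  E: 0 + 1(212.1) = 212.1
  F: 0 + 1(27.69) = 27.69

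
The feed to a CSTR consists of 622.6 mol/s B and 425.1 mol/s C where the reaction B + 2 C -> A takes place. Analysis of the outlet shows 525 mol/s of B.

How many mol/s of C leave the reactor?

230 mol/s

For B: n = n₀ − 1ξ → 525 = 622.6 − 1ξ, giving ξ = 97.6 mol/s.
Outlet amounts (n = n₀ + ν ξ):
  B: 622.6 − 1(97.6) = 525
  C: 425.1 − 2(97.6) = 229.9
  A: 0 + 1(97.6) = 97.6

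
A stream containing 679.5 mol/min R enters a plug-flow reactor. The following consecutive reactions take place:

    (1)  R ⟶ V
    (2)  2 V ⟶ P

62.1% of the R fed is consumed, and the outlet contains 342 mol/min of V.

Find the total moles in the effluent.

Conversion of R: R consumed = 1ξ₁ = 0.621 × 679.5 → ξ₁ = 422 mol/min.
V balance: n_V = 0 + 1ξ₁ − 2ξ₂ = 342 → ξ₂ = (1·422 − 342)/2 = 39.98 mol/min.
Outlet amounts (n = n₀ + Σ ν·ξ):
  R: 679.5 − 1(422) = 257.5
  V: 0 + 1(422) − 2(39.98) = 342
  P: 0 + 1(39.98) = 39.98
Total out = 257.5 + 342 + 39.98 = 639.5 mol/min.

640 mol/min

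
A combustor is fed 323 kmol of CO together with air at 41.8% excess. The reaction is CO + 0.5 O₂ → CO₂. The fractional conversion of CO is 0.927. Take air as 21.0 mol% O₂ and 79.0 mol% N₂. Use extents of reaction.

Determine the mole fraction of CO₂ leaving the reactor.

Stoichiometric O₂ = 0.5 × 323 = 161.5 kmol; O₂ fed = 161.5 × 1.418 = 229 kmol.
N₂ fed = 229 × 79/21 = 861.5 kmol.
Fuel reacted = 0.927 × 323 → ξ = 299.4 kmol.
Outlet (n = n₀ + ν ξ):
  CO: 323 − 1(299.4) = 23.58
  O₂: 229 − 0.5(299.4) = 79.3
  N₂: 861.5 (inert)
  CO₂: 0 + 1(299.4) = 299.4
Total out = 1264 kmol; y_CO₂ = 299.4 / 1264 = 0.2369.

0.237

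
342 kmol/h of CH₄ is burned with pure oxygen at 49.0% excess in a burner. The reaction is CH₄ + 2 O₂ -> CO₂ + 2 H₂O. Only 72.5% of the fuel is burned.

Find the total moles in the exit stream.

1360 kmol/h

Stoichiometric O₂ = 2 × 342 = 684 kmol/h; O₂ fed = 684 × 1.490 = 1019 kmol/h.
Fuel reacted = 0.725 × 342 → ξ = 247.9 kmol/h.
Outlet (n = n₀ + ν ξ):
  CH₄: 342 − 1(247.9) = 94.05
  O₂: 1019 − 2(247.9) = 523.3
  CO₂: 0 + 1(247.9) = 247.9
  H₂O: 0 + 2(247.9) = 495.9
Total out = 94.05 + 523.3 + 247.9 + 495.9 = 1361 kmol/h.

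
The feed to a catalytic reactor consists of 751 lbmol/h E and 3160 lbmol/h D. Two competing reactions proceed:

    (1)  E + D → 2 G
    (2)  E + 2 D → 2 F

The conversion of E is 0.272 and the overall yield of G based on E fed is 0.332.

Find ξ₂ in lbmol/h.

Yield of G: 2ξ₁ / 751 = 0.332 → ξ₁ = 124.7 lbmol/h.
Conversion of E: 1ξ₁ + 1ξ₂ = 0.272 × 751 = 204.3 → ξ₂ = 79.61 lbmol/h.
Outlet amounts (n = n₀ + Σ ν·ξ):
  E: 751 − 1(124.7) − 1(79.61) = 546.7
  D: 3160 − 1(124.7) − 2(79.61) = 2876
  G: 0 + 2(124.7) = 249.3
  F: 0 + 2(79.61) = 159.2

ξ₂ = 79.6 lbmol/h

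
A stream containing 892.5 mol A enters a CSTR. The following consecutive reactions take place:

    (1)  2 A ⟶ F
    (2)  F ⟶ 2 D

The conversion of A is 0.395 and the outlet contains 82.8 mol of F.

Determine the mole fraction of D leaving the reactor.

0.231

Conversion of A: A consumed = 2ξ₁ = 0.395 × 892.5 → ξ₁ = 176.3 mol.
F balance: n_F = 0 + 1ξ₁ − 1ξ₂ = 82.8 → ξ₂ = (1·176.3 − 82.8)/1 = 93.47 mol.
Outlet amounts (n = n₀ + Σ ν·ξ):
  A: 892.5 − 2(176.3) = 540
  F: 0 + 1(176.3) − 1(93.47) = 82.8
  D: 0 + 2(93.47) = 186.9
Total out = 809.7 mol; y_D = 186.9 / 809.7 = 0.2309.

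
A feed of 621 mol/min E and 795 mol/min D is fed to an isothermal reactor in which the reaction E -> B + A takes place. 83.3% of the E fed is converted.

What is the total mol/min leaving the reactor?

1930 mol/min

E reacted = 0.833 × 621 = 517.3 mol/min; ν_E = −1, so ξ = 517.3/1 = 517.3 mol/min.
Outlet amounts (n = n₀ + ν ξ):
  E: 621 − 1(517.3) = 103.7
  B: 0 + 1(517.3) = 517.3
  A: 0 + 1(517.3) = 517.3
  D: 795 (inert)
Total out = 103.7 + 517.3 + 517.3 + 795 = 1933 mol/min.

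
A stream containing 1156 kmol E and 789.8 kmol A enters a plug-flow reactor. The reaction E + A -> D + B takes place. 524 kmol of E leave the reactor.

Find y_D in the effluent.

For E: n = n₀ − 1ξ → 524 = 1156 − 1ξ, giving ξ = 632 kmol.
Outlet amounts (n = n₀ + ν ξ):
  E: 1156 − 1(632) = 524
  A: 789.8 − 1(632) = 157.8
  D: 0 + 1(632) = 632
  B: 0 + 1(632) = 632
Total out = 1946 kmol; y_D = 632 / 1946 = 0.3248.

0.325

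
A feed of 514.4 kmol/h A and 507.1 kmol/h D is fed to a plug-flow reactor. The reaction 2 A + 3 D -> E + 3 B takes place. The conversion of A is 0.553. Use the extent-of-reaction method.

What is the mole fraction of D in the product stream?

A reacted = 0.553 × 514.4 = 284.5 kmol/h; ν_A = −2, so ξ = 284.5/2 = 142.2 kmol/h.
Outlet amounts (n = n₀ + ν ξ):
  A: 514.4 − 2(142.2) = 229.9
  D: 507.1 − 3(142.2) = 80.41
  E: 0 + 1(142.2) = 142.2
  B: 0 + 3(142.2) = 426.7
Total out = 879.3 kmol/h; y_D = 80.41 / 879.3 = 0.09145.

0.0914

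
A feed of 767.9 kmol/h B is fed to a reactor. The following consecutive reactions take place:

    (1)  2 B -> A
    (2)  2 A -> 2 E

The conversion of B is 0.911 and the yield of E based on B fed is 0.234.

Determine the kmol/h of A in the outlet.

Conversion of B: B consumed = 2ξ₁ = 0.911 × 767.9 → ξ₁ = 349.8 kmol/h.
Yield of E: 2ξ₂ / 767.9 = 0.234 → ξ₂ = 89.84 kmol/h.
Outlet amounts (n = n₀ + Σ ν·ξ):
  B: 767.9 − 2(349.8) = 68.34
  A: 0 + 1(349.8) − 2(89.84) = 170.1
  E: 0 + 2(89.84) = 179.7

170 kmol/h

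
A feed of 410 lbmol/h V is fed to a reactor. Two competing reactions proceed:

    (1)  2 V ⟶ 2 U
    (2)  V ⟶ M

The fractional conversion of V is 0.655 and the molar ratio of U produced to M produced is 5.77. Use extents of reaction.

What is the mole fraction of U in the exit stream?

Conversion of V: V consumed = 0.655 × 410 = 268.6 lbmol/h = 2ξ₁ + 1ξ₂.
Selectivity: 2ξ₁ / (1ξ₂) = 5.77 → ξ₁ = 2.885 ξ₂.
Substitute: (2·2.885 + 1) ξ₂ = 268.6 → ξ₂ = 39.67 lbmol/h, ξ₁ = 114.4 lbmol/h.
Outlet amounts (n = n₀ + Σ ν·ξ):
  V: 410 − 2(114.4) − 1(39.67) = 141.4
  U: 0 + 2(114.4) = 228.9
  M: 0 + 1(39.67) = 39.67
Total out = 410 lbmol/h; y_U = 228.9 / 410 = 0.5582.

0.558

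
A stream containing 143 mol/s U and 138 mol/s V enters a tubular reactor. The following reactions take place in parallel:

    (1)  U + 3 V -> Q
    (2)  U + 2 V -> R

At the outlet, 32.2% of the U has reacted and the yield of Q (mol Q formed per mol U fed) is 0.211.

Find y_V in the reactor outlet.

0.0991

Yield of Q: 1ξ₁ / 143 = 0.211 → ξ₁ = 30.17 mol/s.
Conversion of U: 1ξ₁ + 1ξ₂ = 0.322 × 143 = 46.05 → ξ₂ = 15.87 mol/s.
Outlet amounts (n = n₀ + Σ ν·ξ):
  U: 143 − 1(30.17) − 1(15.87) = 96.95
  V: 138 − 3(30.17) − 2(15.87) = 15.74
  Q: 0 + 1(30.17) = 30.17
  R: 0 + 1(15.87) = 15.87
Total out = 158.7 mol/s; y_V = 15.74 / 158.7 = 0.09913.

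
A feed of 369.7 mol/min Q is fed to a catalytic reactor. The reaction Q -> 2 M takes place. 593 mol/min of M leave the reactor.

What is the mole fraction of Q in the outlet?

0.11

For M: n = n₀ + 2ξ → 593 = 0 + 2ξ, giving ξ = 296.5 mol/min.
Outlet amounts (n = n₀ + ν ξ):
  Q: 369.7 − 1(296.5) = 73.2
  M: 0 + 2(296.5) = 593
Total out = 666.2 mol/min; y_Q = 73.2 / 666.2 = 0.1099.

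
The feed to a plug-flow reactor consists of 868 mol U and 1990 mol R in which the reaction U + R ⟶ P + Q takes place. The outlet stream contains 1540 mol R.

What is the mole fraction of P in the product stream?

0.157

For R: n = n₀ − 1ξ → 1540 = 1990 − 1ξ, giving ξ = 450 mol.
Outlet amounts (n = n₀ + ν ξ):
  U: 868 − 1(450) = 418
  R: 1990 − 1(450) = 1540
  P: 0 + 1(450) = 450
  Q: 0 + 1(450) = 450
Total out = 2858 mol; y_P = 450 / 2858 = 0.1575.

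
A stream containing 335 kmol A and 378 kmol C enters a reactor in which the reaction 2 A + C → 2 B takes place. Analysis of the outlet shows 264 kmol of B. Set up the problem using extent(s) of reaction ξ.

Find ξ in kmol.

For B: n = n₀ + 2ξ → 264 = 0 + 2ξ, giving ξ = 132 kmol.
Outlet amounts (n = n₀ + ν ξ):
  A: 335 − 2(132) = 71
  C: 378 − 1(132) = 246
  B: 0 + 2(132) = 264

ξ = 132 kmol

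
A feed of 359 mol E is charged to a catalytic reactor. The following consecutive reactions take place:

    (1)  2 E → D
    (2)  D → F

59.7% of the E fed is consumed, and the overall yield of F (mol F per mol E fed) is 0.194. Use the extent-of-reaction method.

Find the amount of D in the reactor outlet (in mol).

Conversion of E: E consumed = 2ξ₁ = 0.597 × 359 → ξ₁ = 107.2 mol.
Yield of F: 1ξ₂ / 359 = 0.194 → ξ₂ = 69.65 mol.
Outlet amounts (n = n₀ + Σ ν·ξ):
  E: 359 − 2(107.2) = 144.7
  D: 0 + 1(107.2) − 1(69.65) = 37.52
  F: 0 + 1(69.65) = 69.65

37.5 mol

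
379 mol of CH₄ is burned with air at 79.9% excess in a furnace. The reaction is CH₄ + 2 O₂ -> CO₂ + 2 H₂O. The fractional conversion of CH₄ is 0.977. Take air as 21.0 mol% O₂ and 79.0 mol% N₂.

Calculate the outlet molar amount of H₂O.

Stoichiometric O₂ = 2 × 379 = 758 mol; O₂ fed = 758 × 1.799 = 1364 mol.
N₂ fed = 1364 × 79/21 = 5130 mol.
Fuel reacted = 0.977 × 379 → ξ = 370.3 mol.
Outlet (n = n₀ + ν ξ):
  CH₄: 379 − 1(370.3) = 8.717
  O₂: 1364 − 2(370.3) = 623.1
  N₂: 5130 (inert)
  CO₂: 0 + 1(370.3) = 370.3
  H₂O: 0 + 2(370.3) = 740.6

741 mol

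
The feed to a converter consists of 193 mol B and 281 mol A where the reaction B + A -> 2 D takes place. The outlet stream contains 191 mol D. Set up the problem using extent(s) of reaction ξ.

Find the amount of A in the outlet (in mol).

186 mol

For D: n = n₀ + 2ξ → 191 = 0 + 2ξ, giving ξ = 95.5 mol.
Outlet amounts (n = n₀ + ν ξ):
  B: 193 − 1(95.5) = 97.5
  A: 281 − 1(95.5) = 185.5
  D: 0 + 2(95.5) = 191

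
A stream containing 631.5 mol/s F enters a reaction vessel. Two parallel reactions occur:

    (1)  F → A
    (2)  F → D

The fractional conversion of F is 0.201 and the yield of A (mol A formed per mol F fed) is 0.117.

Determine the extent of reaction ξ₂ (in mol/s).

ξ₂ = 53 mol/s

Yield of A: 1ξ₁ / 631.5 = 0.117 → ξ₁ = 73.89 mol/s.
Conversion of F: 1ξ₁ + 1ξ₂ = 0.201 × 631.5 = 126.9 → ξ₂ = 53.05 mol/s.
Outlet amounts (n = n₀ + Σ ν·ξ):
  F: 631.5 − 1(73.89) − 1(53.05) = 504.6
  A: 0 + 1(73.89) = 73.89
  D: 0 + 1(53.05) = 53.05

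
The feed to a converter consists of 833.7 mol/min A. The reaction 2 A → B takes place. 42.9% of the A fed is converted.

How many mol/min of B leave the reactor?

A reacted = 0.429 × 833.7 = 357.7 mol/min; ν_A = −2, so ξ = 357.7/2 = 178.8 mol/min.
Outlet amounts (n = n₀ + ν ξ):
  A: 833.7 − 2(178.8) = 476
  B: 0 + 1(178.8) = 178.8

179 mol/min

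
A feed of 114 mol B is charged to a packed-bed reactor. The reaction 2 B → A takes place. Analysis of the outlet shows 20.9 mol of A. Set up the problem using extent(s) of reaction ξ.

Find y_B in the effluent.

For A: n = n₀ + 1ξ → 20.9 = 0 + 1ξ, giving ξ = 20.9 mol.
Outlet amounts (n = n₀ + ν ξ):
  B: 114 − 2(20.9) = 72.2
  A: 0 + 1(20.9) = 20.9
Total out = 93.1 mol; y_B = 72.2 / 93.1 = 0.7755.

0.776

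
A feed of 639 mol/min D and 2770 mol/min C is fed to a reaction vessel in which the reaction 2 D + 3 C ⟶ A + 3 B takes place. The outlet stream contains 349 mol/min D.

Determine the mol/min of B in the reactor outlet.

For D: n = n₀ − 2ξ → 349 = 639 − 2ξ, giving ξ = 145 mol/min.
Outlet amounts (n = n₀ + ν ξ):
  D: 639 − 2(145) = 349
  C: 2770 − 3(145) = 2335
  A: 0 + 1(145) = 145
  B: 0 + 3(145) = 435

435 mol/min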